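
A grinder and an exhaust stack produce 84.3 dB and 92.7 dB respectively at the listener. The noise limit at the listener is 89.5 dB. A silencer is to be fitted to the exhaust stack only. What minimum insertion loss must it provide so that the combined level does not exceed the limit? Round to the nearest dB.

5 dB

Everything except the exhaust stack sums to 10^(84.3/10) = 2.692e+08 in linear terms, 84.30 dB.
The limit corresponds to 10^(89.5/10) = 8.913e+08; subtracting the fixed part leaves 6.221e+08 for the exhaust stack, i.e. 87.94 dB.
Required insertion loss = 92.7 − 87.94 = 4.76 dB.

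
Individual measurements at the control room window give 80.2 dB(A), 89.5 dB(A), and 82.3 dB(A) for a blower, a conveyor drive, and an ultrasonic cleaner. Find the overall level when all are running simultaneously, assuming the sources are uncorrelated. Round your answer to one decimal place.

Incoherent sources combine by intensity addition: L_total = 10·log₁₀(Σ 10^(L_i/10)).
Σ 10^(L/10) = 10^(80.2/10) + 10^(89.5/10) + 10^(82.3/10) = 1.166e+09.
L_total = 10·log₁₀(1.166e+09) = 90.67 dB(A).

90.7 dB(A)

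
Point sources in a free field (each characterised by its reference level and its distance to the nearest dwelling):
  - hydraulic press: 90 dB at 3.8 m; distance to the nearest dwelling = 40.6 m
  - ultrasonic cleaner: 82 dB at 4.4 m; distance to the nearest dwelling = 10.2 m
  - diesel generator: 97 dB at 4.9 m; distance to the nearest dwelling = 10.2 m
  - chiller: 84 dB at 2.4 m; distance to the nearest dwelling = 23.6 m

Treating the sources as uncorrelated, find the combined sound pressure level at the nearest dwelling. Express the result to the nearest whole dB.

Apply inverse-square spreading to bring every level to the receiver, then sum 10^(L/10).
hydraulic press: 90 − 20·log₁₀(40.6/3.8) = 90 − 20.57 = 69.43 dB.
ultrasonic cleaner: 82 − 20·log₁₀(10.2/4.4) = 82 − 7.30 = 74.70 dB.
diesel generator: 97 − 20·log₁₀(10.2/4.9) = 97 − 6.37 = 90.63 dB.
chiller: 84 − 20·log₁₀(23.6/2.4) = 84 − 19.85 = 64.15 dB.
Σ 10^(L/10) = 1.197e+09 → L_total = 10·log₁₀(1.197e+09) = 90.78 dB.

91 dB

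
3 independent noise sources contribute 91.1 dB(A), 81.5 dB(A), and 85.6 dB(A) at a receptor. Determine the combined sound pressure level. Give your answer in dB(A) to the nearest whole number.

93 dB(A)

Incoherent sources combine by intensity addition: L_total = 10·log₁₀(Σ 10^(L_i/10)).
Σ 10^(L/10) = 10^(91.1/10) + 10^(81.5/10) + 10^(85.6/10) = 1.793e+09.
L_total = 10·log₁₀(1.793e+09) = 92.53 dB(A).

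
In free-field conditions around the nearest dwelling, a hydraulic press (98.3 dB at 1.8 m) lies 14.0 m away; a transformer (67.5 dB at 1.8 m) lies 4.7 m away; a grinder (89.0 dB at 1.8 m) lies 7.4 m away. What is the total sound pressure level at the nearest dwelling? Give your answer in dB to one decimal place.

First find each source's level at the receiver (point-source: −20·log₁₀(r/r_ref)), then combine on an intensity basis.
hydraulic press: 98.3 − 20·log₁₀(14.0/1.8) = 98.3 − 17.82 = 80.48 dB.
transformer: 67.5 − 20·log₁₀(4.7/1.8) = 67.5 − 8.34 = 59.16 dB.
grinder: 89.0 − 20·log₁₀(7.4/1.8) = 89.0 − 12.28 = 76.72 dB.
Σ 10^(L/10) = 1.596e+08 → L_total = 10·log₁₀(1.596e+08) = 82.03 dB.

82.0 dB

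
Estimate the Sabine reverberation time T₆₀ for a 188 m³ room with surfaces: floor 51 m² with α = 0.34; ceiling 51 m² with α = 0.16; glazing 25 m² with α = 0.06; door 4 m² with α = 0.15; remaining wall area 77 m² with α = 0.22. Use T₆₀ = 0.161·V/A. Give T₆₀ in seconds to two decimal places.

0.68 s

Total absorption A = 51·0.34 + 51·0.16 + 25·0.06 + 4·0.15 + 77·0.22 = 44.54 m² sabins.
T₆₀ = 0.161 × 188 / 44.54 = 0.680 s.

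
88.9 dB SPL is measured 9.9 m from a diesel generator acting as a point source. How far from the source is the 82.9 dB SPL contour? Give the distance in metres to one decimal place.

The 6.0 dB drop corresponds to a distance ratio of 10^(6.0/20) for a point source.
r₂ = 9.9·10^((88.9−82.9)/20) = 9.9·10^(6.0/20) = 19.75 m.

19.8 m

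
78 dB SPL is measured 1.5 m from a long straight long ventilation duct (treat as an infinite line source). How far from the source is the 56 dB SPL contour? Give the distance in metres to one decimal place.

The 22.0 dB drop corresponds to a distance ratio of 10^(22.0/10) for a line source.
r₂ = 1.5·10^((78−56)/10) = 1.5·10^(22.0/10) = 237.73 m.

237.7 m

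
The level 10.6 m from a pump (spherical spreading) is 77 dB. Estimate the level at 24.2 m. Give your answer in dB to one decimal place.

69.8 dB

Spherical spreading from a point source gives a 20·log₁₀(r₂/r₁) drop.
L₂ = 77 − 20·log₁₀(24.2/10.6) = 77 − 7.170 = 69.83 dB.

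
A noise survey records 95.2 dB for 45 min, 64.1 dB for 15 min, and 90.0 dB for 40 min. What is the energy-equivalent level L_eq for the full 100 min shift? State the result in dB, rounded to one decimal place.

92.8 dB

The energy average is taken in the linear domain: L_eq = 10·log₁₀[(Σ tᵢ·10^(Lᵢ/10))/T], T = 100 min.
Σ tᵢ·10^(Lᵢ/10) = 45·10^(95.2/10) + 15·10^(64.1/10) + 40·10^(90.0/10) = 1.890e+11.
L_eq = 10·log₁₀(1.890e+11/100) = 92.77 dB.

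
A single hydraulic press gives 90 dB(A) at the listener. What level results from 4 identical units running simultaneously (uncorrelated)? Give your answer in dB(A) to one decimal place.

L_total = L₁ + 10·log₁₀ N for N identical incoherent sources.
L_total = 90 + 10·log₁₀(4) = 90 + 6.021 = 96.02 dB(A).

96.0 dB(A)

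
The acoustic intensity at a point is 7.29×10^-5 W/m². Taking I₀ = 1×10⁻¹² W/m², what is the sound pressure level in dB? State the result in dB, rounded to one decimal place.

Dividing by I₀ shifts the exponent by 12: I/I₀ = 7.29×10^7.
L = 10·(0.8627 + 7) = 78.63 dB.

78.6 dB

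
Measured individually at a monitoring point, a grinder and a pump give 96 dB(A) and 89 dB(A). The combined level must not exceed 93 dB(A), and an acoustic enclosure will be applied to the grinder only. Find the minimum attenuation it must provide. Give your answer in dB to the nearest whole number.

The untreated sources together contribute 10^(89/10) = 7.943e+08, i.e. 89.00 dB(A).
The limit corresponds to 10^(93/10) = 1.995e+09; subtracting the fixed part leaves 1.201e+09 for the grinder, i.e. 90.80 dB(A).
Required insertion loss = 96 − 90.80 = 5.20 dB.

5 dB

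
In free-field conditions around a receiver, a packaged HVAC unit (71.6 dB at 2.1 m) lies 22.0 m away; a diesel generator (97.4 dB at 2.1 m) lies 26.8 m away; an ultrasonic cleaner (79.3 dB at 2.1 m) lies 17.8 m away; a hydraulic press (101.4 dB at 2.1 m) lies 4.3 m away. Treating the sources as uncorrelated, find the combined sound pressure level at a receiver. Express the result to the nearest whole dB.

Propagate each source to the receiver with L = L_ref − 20·log₁₀(r/r_ref), then add intensities.
packaged HVAC unit: 71.6 − 20·log₁₀(22.0/2.1) = 71.6 − 20.40 = 51.20 dB.
diesel generator: 97.4 − 20·log₁₀(26.8/2.1) = 97.4 − 22.12 = 75.28 dB.
ultrasonic cleaner: 79.3 − 20·log₁₀(17.8/2.1) = 79.3 − 18.56 = 60.74 dB.
hydraulic press: 101.4 − 20·log₁₀(4.3/2.1) = 101.4 − 6.22 = 95.18 dB.
Σ 10^(L/10) = 3.327e+09 → L_total = 10·log₁₀(3.327e+09) = 95.22 dB.

95 dB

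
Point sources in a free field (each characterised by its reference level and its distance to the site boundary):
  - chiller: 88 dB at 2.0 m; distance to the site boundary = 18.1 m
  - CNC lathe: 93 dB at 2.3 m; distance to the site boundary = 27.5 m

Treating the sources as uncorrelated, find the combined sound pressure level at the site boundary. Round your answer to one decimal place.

73.4 dB

First find each source's level at the receiver (point-source: −20·log₁₀(r/r_ref)), then combine on an intensity basis.
chiller: 88 − 20·log₁₀(18.1/2.0) = 88 − 19.13 = 68.87 dB.
CNC lathe: 93 − 20·log₁₀(27.5/2.3) = 93 − 21.55 = 71.45 dB.
Σ 10^(L/10) = 2.166e+07 → L_total = 10·log₁₀(2.166e+07) = 73.36 dB.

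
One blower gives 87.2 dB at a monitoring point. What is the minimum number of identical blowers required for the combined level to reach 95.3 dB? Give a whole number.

7

The shortfall is 95.3 − 87.2 = 8.1 dB, and N units add 10·log₁₀ N, so need 10·log₁₀ N ≥ 8.1.
N ≥ 10^(8.1/10) = 6.457, so N = 7.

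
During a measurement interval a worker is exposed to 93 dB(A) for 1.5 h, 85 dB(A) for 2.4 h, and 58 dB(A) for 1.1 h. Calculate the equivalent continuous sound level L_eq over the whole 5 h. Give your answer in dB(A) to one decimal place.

88.8 dB(A)

The energy average is taken in the linear domain: L_eq = 10·log₁₀[(Σ tᵢ·10^(Lᵢ/10))/T], T = 5 h.
Σ tᵢ·10^(Lᵢ/10) = 1.5·10^(93/10) + 2.4·10^(85/10) + 1.1·10^(58/10) = 3.753e+09.
L_eq = 10·log₁₀(3.753e+09/5) = 88.75 dB(A).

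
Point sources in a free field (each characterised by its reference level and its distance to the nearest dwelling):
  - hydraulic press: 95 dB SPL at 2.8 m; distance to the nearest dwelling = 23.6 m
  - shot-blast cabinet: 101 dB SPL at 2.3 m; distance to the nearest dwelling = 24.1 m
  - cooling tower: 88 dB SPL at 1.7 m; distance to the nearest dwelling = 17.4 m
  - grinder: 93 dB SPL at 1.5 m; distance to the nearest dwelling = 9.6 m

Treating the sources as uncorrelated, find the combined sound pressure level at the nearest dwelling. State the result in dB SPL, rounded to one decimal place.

83.3 dB SPL

First find each source's level at the receiver (point-source: −20·log₁₀(r/r_ref)), then combine on an intensity basis.
hydraulic press: 95 − 20·log₁₀(23.6/2.8) = 95 − 18.52 = 76.48 dB SPL.
shot-blast cabinet: 101 − 20·log₁₀(24.1/2.3) = 101 − 20.41 = 80.59 dB SPL.
cooling tower: 88 − 20·log₁₀(17.4/1.7) = 88 − 20.20 = 67.80 dB SPL.
grinder: 93 − 20·log₁₀(9.6/1.5) = 93 − 16.12 = 76.88 dB SPL.
Σ 10^(L/10) = 2.139e+08 → L_total = 10·log₁₀(2.139e+08) = 83.30 dB SPL.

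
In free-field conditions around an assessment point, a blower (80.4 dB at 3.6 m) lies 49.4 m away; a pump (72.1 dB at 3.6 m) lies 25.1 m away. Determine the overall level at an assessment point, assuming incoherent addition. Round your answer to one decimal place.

Propagate each source to the receiver with L = L_ref − 20·log₁₀(r/r_ref), then add intensities.
blower: 80.4 − 20·log₁₀(49.4/3.6) = 80.4 − 22.75 = 57.65 dB.
pump: 72.1 − 20·log₁₀(25.1/3.6) = 72.1 − 16.87 = 55.23 dB.
Σ 10^(L/10) = 9.159e+05 → L_total = 10·log₁₀(9.159e+05) = 59.62 dB.

59.6 dB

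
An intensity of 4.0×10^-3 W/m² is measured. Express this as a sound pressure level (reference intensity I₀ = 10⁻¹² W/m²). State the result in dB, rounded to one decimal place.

96.0 dB

I/I₀ = 4.0×10^-3/10⁻¹² = 4.0×10^9, and L = 10·log₁₀(I/I₀).
L = 10·(0.6021 + 9) = 96.02 dB.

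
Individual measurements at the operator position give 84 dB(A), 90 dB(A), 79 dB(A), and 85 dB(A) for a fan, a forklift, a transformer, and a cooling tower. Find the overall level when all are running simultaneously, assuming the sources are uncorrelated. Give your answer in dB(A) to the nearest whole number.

Incoherent sources combine by intensity addition: L_total = 10·log₁₀(Σ 10^(L_i/10)).
Σ 10^(L/10) = 10^(84/10) + 10^(90/10) + 10^(79/10) + 10^(85/10) = 1.647e+09.
L_total = 10·log₁₀(1.647e+09) = 92.17 dB(A).

92 dB(A)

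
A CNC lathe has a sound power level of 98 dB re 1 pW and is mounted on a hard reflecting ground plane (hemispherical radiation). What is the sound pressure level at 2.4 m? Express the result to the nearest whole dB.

82 dB

The power spreads over a hemisphere of area 2π·r², so L_p = L_w − 10·log₁₀(2π·r²).
2π·r² = 36.19 m², 10·log₁₀ of that is 15.586 dB.
L_p = 98 − 15.586 = 82.41 dB.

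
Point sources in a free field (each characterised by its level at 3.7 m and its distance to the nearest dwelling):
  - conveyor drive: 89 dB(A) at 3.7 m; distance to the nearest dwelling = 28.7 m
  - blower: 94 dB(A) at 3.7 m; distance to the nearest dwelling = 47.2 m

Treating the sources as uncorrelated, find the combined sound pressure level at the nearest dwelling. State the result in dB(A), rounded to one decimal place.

74.6 dB(A)

Propagate each source to the receiver with L = L_ref − 20·log₁₀(r/r_ref), then add intensities.
conveyor drive: 89 − 20·log₁₀(28.7/3.7) = 89 − 17.79 = 71.21 dB(A).
blower: 94 − 20·log₁₀(47.2/3.7) = 94 − 22.11 = 71.89 dB(A).
Σ 10^(L/10) = 2.864e+07 → L_total = 10·log₁₀(2.864e+07) = 74.57 dB(A).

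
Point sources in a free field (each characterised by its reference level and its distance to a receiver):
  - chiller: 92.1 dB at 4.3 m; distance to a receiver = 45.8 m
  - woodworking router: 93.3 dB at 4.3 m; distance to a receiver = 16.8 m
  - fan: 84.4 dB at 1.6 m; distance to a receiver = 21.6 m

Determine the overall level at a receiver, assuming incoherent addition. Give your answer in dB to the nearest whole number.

Apply inverse-square spreading to bring every level to the receiver, then sum 10^(L/10).
chiller: 92.1 − 20·log₁₀(45.8/4.3) = 92.1 − 20.55 = 71.55 dB.
woodworking router: 93.3 − 20·log₁₀(16.8/4.3) = 93.3 − 11.84 = 81.46 dB.
fan: 84.4 − 20·log₁₀(21.6/1.6) = 84.4 − 22.61 = 61.79 dB.
Σ 10^(L/10) = 1.559e+08 → L_total = 10·log₁₀(1.559e+08) = 81.93 dB.

82 dB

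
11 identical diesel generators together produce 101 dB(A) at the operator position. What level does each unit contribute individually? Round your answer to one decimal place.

Dividing the total intensity by 11 lowers the level by 10·log₁₀ 11 = 10.414 dB: L₁ = 101 − 10.414.

90.6 dB(A)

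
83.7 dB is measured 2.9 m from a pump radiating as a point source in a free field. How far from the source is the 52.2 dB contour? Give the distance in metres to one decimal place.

Point-source spreading drops the level by 20·log₁₀(r₂/r₁); inverting, r₂/r₁ = 10^(ΔL/20).
r₂ = 2.9·10^((83.7−52.2)/20) = 2.9·10^(31.5/20) = 108.99 m.

109.0 m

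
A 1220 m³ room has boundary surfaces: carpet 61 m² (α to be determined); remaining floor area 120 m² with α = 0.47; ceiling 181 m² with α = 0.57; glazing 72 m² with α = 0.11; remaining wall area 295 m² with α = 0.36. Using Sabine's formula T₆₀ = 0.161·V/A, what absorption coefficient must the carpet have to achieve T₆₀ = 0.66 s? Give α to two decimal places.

0.39

A = 0.161·V/T₆₀ = 0.161·1220/0.66 = 297.61 m² sabins.
Absorption from the other surfaces = 120·0.47 + 181·0.57 + 72·0.11 + 295·0.36 = 273.69 m², so the carpet must supply 23.92 m² over 61 m².
α = 23.92/61 = 0.392.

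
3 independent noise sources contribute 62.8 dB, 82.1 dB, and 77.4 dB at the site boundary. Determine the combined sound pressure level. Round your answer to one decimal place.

For uncorrelated sources the intensities add, so convert each level to linear form, sum, and take 10·log₁₀ of the total.
Σ 10^(L/10) = 10^(62.8/10) + 10^(82.1/10) + 10^(77.4/10) = 2.190e+08.
L_total = 10·log₁₀(2.190e+08) = 83.41 dB.

83.4 dB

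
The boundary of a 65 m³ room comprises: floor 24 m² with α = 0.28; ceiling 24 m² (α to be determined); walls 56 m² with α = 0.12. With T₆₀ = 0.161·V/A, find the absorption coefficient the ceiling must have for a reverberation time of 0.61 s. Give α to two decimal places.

From T₆₀ = 0.161·V/A, the target T₆₀ = 0.61 s needs A = 0.161·65/0.61 = 17.16 m².
Absorption from the other surfaces = 24·0.28 + 56·0.12 = 13.44 m², so the ceiling must supply 3.72 m² over 24 m².
α = 3.72/24 = 0.155.

0.15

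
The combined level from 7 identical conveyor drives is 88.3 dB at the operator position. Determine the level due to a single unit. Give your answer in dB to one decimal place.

7 equal contributions raise the level by 10·log₁₀ 7 = 8.451 dB, so each unit alone gives 88.3 − 8.451.

79.8 dB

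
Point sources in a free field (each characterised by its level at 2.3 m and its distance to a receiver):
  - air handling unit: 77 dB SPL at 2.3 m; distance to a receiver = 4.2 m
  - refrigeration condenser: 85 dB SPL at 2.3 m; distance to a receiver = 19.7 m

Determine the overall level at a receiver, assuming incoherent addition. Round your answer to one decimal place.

72.9 dB SPL

Propagate each source to the receiver with L = L_ref − 20·log₁₀(r/r_ref), then add intensities.
air handling unit: 77 − 20·log₁₀(4.2/2.3) = 77 − 5.23 = 71.77 dB SPL.
refrigeration condenser: 85 − 20·log₁₀(19.7/2.3) = 85 − 18.65 = 66.35 dB SPL.
Σ 10^(L/10) = 1.934e+07 → L_total = 10·log₁₀(1.934e+07) = 72.86 dB SPL.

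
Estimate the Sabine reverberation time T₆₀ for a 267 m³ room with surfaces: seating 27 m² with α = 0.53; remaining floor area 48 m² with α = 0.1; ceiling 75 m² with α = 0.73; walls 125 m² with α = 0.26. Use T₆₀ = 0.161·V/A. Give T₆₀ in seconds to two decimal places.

Total absorption A = 27·0.53 + 48·0.1 + 75·0.73 + 125·0.26 = 106.36 m² sabins.
T₆₀ = 0.161 × 267 / 106.36 = 0.404 s.

0.40 s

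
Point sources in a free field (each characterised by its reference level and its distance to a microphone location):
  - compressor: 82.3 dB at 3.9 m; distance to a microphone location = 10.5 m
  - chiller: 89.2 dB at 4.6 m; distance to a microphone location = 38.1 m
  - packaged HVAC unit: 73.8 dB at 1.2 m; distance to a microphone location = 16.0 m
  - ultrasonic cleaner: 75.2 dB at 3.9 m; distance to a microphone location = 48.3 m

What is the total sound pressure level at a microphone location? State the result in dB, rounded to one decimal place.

First find each source's level at the receiver (point-source: −20·log₁₀(r/r_ref)), then combine on an intensity basis.
compressor: 82.3 − 20·log₁₀(10.5/3.9) = 82.3 − 8.60 = 73.70 dB.
chiller: 89.2 − 20·log₁₀(38.1/4.6) = 89.2 − 18.36 = 70.84 dB.
packaged HVAC unit: 73.8 − 20·log₁₀(16.0/1.2) = 73.8 − 22.50 = 51.30 dB.
ultrasonic cleaner: 75.2 − 20·log₁₀(48.3/3.9) = 75.2 − 21.86 = 53.34 dB.
Σ 10^(L/10) = 3.590e+07 → L_total = 10·log₁₀(3.590e+07) = 75.55 dB.

75.6 dB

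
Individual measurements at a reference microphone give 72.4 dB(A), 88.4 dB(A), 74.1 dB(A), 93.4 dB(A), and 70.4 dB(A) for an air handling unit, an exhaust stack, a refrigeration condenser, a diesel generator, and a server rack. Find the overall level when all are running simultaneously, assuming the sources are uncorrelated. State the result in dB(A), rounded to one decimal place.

Incoherent sources combine by intensity addition: L_total = 10·log₁₀(Σ 10^(L_i/10)).
Σ 10^(L/10) = 10^(72.4/10) + 10^(88.4/10) + 10^(74.1/10) + 10^(93.4/10) + 10^(70.4/10) = 2.934e+09.
L_total = 10·log₁₀(2.934e+09) = 94.67 dB(A).

94.7 dB(A)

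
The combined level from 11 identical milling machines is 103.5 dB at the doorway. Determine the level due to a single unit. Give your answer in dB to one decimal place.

93.1 dB

Dividing the total intensity by 11 lowers the level by 10·log₁₀ 11 = 10.414 dB: L₁ = 103.5 − 10.414.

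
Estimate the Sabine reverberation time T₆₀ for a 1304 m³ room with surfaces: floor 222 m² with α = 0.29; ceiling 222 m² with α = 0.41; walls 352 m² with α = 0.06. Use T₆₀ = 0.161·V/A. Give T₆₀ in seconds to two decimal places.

Total absorption A = 222·0.29 + 222·0.41 + 352·0.06 = 176.52 m² sabins.
T₆₀ = 0.161 × 1304 / 176.52 = 1.189 s.

1.19 s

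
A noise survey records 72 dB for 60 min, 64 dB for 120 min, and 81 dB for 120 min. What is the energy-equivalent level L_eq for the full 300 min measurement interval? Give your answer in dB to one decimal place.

The energy average is taken in the linear domain: L_eq = 10·log₁₀[(Σ tᵢ·10^(Lᵢ/10))/T], T = 300 min.
Σ tᵢ·10^(Lᵢ/10) = 60·10^(72/10) + 120·10^(64/10) + 120·10^(81/10) = 1.636e+10.
L_eq = 10·log₁₀(1.636e+10/300) = 77.37 dB.

77.4 dB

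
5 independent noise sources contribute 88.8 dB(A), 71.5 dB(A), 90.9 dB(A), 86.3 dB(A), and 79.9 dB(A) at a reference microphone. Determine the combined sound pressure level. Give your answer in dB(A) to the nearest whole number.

94 dB(A)

Incoherent sources combine by intensity addition: L_total = 10·log₁₀(Σ 10^(L_i/10)).
Σ 10^(L/10) = 10^(88.8/10) + 10^(71.5/10) + 10^(90.9/10) + 10^(86.3/10) + 10^(79.9/10) = 2.527e+09.
L_total = 10·log₁₀(2.527e+09) = 94.03 dB(A).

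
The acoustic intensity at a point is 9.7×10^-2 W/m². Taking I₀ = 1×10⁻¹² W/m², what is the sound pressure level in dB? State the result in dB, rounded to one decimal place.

Dividing by I₀ shifts the exponent by 12: I/I₀ = 9.7×10^10.
L = 10·(0.9868 + 10) = 109.87 dB.

109.9 dB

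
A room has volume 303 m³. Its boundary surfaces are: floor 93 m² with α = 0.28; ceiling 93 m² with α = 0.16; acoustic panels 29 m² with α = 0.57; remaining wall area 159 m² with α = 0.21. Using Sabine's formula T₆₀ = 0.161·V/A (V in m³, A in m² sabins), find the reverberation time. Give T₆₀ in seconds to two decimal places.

0.54 s

A = Σ Sᵢαᵢ = 93·0.28 + 93·0.16 + 29·0.57 + 159·0.21 = 90.84 m².
T₆₀ = 0.161·V/A = 0.161·303/90.84 = 0.537 s.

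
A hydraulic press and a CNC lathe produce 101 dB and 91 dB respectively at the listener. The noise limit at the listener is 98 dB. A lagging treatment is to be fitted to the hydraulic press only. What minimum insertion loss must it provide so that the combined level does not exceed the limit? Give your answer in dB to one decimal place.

4.0 dB

Fixed contribution from the other source: Σ 10^(L/10) = 10^(91/10) = 1.259e+09 (91.00 dB).
To meet 98 dB overall, the treated hydraulic press may contribute at most 10^(98/10) − 1.259e+09 = 5.051e+09, i.e. 97.03 dB.
So the hydraulic press must be reduced from 101 to 97.03 dB: IL = 3.97 dB.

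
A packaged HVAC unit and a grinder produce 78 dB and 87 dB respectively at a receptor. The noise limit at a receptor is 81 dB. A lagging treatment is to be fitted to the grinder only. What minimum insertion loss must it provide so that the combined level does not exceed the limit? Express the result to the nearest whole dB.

9 dB

Fixed contribution from the other source: Σ 10^(L/10) = 10^(78/10) = 6.310e+07 (78.00 dB).
The limit corresponds to 10^(81/10) = 1.259e+08; subtracting the fixed part leaves 6.280e+07 for the grinder, i.e. 77.98 dB.
Required insertion loss = 87 − 77.98 = 9.02 dB.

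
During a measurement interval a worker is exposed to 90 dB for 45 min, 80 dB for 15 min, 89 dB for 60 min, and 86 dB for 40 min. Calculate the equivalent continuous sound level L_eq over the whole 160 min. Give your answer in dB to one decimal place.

88.4 dB

The energy average is taken in the linear domain: L_eq = 10·log₁₀[(Σ tᵢ·10^(Lᵢ/10))/T], T = 160 min.
Σ tᵢ·10^(Lᵢ/10) = 45·10^(90/10) + 15·10^(80/10) + 60·10^(89/10) + 40·10^(86/10) = 1.101e+11.
L_eq = 10·log₁₀(1.101e+11/160) = 88.38 dB.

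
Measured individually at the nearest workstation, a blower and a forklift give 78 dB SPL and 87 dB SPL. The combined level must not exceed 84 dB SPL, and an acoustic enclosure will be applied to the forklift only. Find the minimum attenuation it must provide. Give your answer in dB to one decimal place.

4.3 dB

Everything except the forklift sums to 10^(78/10) = 6.310e+07 in linear terms, 78.00 dB SPL.
The limit corresponds to 10^(84/10) = 2.512e+08; subtracting the fixed part leaves 1.881e+08 for the forklift, i.e. 82.74 dB SPL.
Required insertion loss = 87 − 82.74 = 4.26 dB.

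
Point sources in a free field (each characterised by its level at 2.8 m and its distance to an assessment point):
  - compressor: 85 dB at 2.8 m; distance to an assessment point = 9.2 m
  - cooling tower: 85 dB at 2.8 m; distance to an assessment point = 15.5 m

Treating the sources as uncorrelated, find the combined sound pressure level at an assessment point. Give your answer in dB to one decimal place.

Apply inverse-square spreading to bring every level to the receiver, then sum 10^(L/10).
compressor: 85 − 20·log₁₀(9.2/2.8) = 85 − 10.33 = 74.67 dB.
cooling tower: 85 − 20·log₁₀(15.5/2.8) = 85 − 14.86 = 70.14 dB.
Σ 10^(L/10) = 3.961e+07 → L_total = 10·log₁₀(3.961e+07) = 75.98 dB.

76.0 dB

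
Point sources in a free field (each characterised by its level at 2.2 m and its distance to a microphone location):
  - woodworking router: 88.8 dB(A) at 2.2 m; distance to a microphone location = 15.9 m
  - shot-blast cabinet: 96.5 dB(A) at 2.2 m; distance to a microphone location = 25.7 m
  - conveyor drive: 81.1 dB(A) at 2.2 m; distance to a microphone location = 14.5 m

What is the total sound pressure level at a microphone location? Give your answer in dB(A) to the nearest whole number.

77 dB(A)

Apply inverse-square spreading to bring every level to the receiver, then sum 10^(L/10).
woodworking router: 88.8 − 20·log₁₀(15.9/2.2) = 88.8 − 17.18 = 71.62 dB(A).
shot-blast cabinet: 96.5 − 20·log₁₀(25.7/2.2) = 96.5 − 21.35 = 75.15 dB(A).
conveyor drive: 81.1 − 20·log₁₀(14.5/2.2) = 81.1 − 16.38 = 64.72 dB(A).
Σ 10^(L/10) = 5.022e+07 → L_total = 10·log₁₀(5.022e+07) = 77.01 dB(A).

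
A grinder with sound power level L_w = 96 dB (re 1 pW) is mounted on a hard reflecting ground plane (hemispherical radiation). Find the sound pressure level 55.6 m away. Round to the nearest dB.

Free-field hemispherical radiation: L_p = L_w − 10·log₁₀(2π·r²), r = 55.6 m.
2π·r² = 1.942e+04 m², 10·log₁₀ of that is 42.883 dB.
L_p = 96 − 42.883 = 53.12 dB.

53 dB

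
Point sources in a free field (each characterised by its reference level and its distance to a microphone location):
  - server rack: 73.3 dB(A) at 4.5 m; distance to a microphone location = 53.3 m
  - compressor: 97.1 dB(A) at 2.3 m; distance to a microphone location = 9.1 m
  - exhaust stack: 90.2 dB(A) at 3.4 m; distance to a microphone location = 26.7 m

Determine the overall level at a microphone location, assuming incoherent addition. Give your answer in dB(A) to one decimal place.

First find each source's level at the receiver (point-source: −20·log₁₀(r/r_ref)), then combine on an intensity basis.
server rack: 73.3 − 20·log₁₀(53.3/4.5) = 73.3 − 21.47 = 51.83 dB(A).
compressor: 97.1 − 20·log₁₀(9.1/2.3) = 97.1 − 11.95 = 85.15 dB(A).
exhaust stack: 90.2 − 20·log₁₀(26.7/3.4) = 90.2 − 17.90 = 72.30 dB(A).
Σ 10^(L/10) = 3.448e+08 → L_total = 10·log₁₀(3.448e+08) = 85.38 dB(A).

85.4 dB(A)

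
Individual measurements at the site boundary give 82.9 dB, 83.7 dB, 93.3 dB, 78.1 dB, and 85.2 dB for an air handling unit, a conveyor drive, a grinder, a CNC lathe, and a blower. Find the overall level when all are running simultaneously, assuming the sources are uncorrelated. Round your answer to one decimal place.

94.7 dB

For uncorrelated sources the intensities add, so convert each level to linear form, sum, and take 10·log₁₀ of the total.
Σ 10^(L/10) = 10^(82.9/10) + 10^(83.7/10) + 10^(93.3/10) + 10^(78.1/10) + 10^(85.2/10) = 2.963e+09.
L_total = 10·log₁₀(2.963e+09) = 94.72 dB.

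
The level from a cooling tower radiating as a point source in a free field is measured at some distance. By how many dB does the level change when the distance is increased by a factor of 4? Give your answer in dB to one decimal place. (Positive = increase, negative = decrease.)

Point-source spreading: ΔL = −20·log₁₀(r₂/r₁).
ΔL = −20·log₁₀(4) = -12.04 dB.

-12.0 dB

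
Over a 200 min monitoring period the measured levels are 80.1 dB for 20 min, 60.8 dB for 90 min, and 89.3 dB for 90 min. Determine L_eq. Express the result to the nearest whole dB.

86 dB

Weight each interval's intensity by its duration and average over T = 200 min:
Σ tᵢ·10^(Lᵢ/10) = 20·10^(80.1/10) + 90·10^(60.8/10) + 90·10^(89.3/10) = 7.876e+10.
L_eq = 10·log₁₀(7.876e+10/200) = 85.95 dB.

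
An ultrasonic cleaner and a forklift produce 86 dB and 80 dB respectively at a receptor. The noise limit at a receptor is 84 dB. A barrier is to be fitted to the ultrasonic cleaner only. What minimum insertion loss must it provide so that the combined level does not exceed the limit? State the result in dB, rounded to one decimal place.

The untreated sources together contribute 10^(80/10) = 1.000e+08, i.e. 80.00 dB.
The limit corresponds to 10^(84/10) = 2.512e+08; subtracting the fixed part leaves 1.512e+08 for the ultrasonic cleaner, i.e. 81.80 dB.
Required insertion loss = 86 − 81.80 = 4.20 dB.

4.2 dB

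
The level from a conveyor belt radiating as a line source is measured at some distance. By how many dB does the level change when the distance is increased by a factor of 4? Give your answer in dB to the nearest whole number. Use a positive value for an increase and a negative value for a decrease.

-6 dB

With cylindrical spreading the level changes by −10·log₁₀(r₂/r₁).
ΔL = −10·log₁₀(4) = -6.02 dB.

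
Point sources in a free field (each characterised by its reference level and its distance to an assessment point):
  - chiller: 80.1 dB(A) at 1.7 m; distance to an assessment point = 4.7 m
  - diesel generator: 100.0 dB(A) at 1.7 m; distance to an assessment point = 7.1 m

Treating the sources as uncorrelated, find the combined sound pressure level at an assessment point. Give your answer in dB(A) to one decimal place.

87.7 dB(A)

Apply inverse-square spreading to bring every level to the receiver, then sum 10^(L/10).
chiller: 80.1 − 20·log₁₀(4.7/1.7) = 80.1 − 8.83 = 71.27 dB(A).
diesel generator: 100.0 − 20·log₁₀(7.1/1.7) = 100.0 − 12.42 = 87.58 dB(A).
Σ 10^(L/10) = 5.867e+08 → L_total = 10·log₁₀(5.867e+08) = 87.68 dB(A).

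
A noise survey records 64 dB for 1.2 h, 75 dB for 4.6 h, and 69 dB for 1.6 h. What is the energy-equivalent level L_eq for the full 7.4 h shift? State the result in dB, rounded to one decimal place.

73.4 dB

Weight each interval's intensity by its duration and average over T = 7.4 h:
Σ tᵢ·10^(Lᵢ/10) = 1.2·10^(64/10) + 4.6·10^(75/10) + 1.6·10^(69/10) = 1.612e+08.
L_eq = 10·log₁₀(1.612e+08/7.4) = 73.38 dB.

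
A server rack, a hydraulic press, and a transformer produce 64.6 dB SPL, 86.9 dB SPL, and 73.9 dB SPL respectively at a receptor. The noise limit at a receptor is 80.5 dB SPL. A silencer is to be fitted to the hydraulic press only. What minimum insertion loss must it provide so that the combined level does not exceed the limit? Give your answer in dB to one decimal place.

7.6 dB

The untreated sources together contribute 10^(64.6/10) + 10^(73.9/10) = 2.743e+07, i.e. 74.38 dB SPL.
To meet 80.5 dB SPL overall, the treated hydraulic press may contribute at most 10^(80.5/10) − 2.743e+07 = 8.477e+07, i.e. 79.28 dB SPL.
So the hydraulic press must be reduced from 86.9 to 79.28 dB SPL: IL = 7.62 dB.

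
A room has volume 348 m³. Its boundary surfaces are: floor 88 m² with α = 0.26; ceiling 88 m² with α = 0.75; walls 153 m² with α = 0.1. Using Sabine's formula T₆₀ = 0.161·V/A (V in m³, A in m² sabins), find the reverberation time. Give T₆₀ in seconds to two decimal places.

0.54 s

Total absorption A = 88·0.26 + 88·0.75 + 153·0.1 = 104.18 m² sabins.
T₆₀ = 0.161·V/A = 0.161·348/104.18 = 0.538 s.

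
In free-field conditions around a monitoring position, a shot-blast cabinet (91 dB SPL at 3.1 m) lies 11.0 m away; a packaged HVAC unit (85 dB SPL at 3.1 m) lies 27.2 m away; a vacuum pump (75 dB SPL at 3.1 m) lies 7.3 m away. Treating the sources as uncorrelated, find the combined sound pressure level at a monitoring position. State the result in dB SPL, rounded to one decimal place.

Propagate each source to the receiver with L = L_ref − 20·log₁₀(r/r_ref), then add intensities.
shot-blast cabinet: 91 − 20·log₁₀(11.0/3.1) = 91 − 11.00 = 80.00 dB SPL.
packaged HVAC unit: 85 − 20·log₁₀(27.2/3.1) = 85 − 18.86 = 66.14 dB SPL.
vacuum pump: 75 − 20·log₁₀(7.3/3.1) = 75 − 7.44 = 67.56 dB SPL.
Σ 10^(L/10) = 1.098e+08 → L_total = 10·log₁₀(1.098e+08) = 80.41 dB SPL.

80.4 dB SPL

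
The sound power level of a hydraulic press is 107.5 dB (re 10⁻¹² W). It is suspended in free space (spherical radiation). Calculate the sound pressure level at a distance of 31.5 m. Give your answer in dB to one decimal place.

66.5 dB

The power spreads over a sphere of area 4π·r², so L_p = L_w − 10·log₁₀(4π·r²).
4π·r² = 1.247e+04 m², 10·log₁₀ of that is 40.958 dB.
L_p = 107.5 − 40.958 = 66.54 dB.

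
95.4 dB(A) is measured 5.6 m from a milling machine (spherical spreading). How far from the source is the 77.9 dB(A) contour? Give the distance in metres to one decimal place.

42.0 m

The 17.5 dB drop corresponds to a distance ratio of 10^(17.5/20) for a point source.
r₂ = 5.6·10^((95.4−77.9)/20) = 5.6·10^(17.5/20) = 41.99 m.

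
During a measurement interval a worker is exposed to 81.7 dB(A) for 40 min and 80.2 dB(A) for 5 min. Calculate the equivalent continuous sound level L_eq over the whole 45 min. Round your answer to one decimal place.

The energy average is taken in the linear domain: L_eq = 10·log₁₀[(Σ tᵢ·10^(Lᵢ/10))/T], T = 45 min.
Σ tᵢ·10^(Lᵢ/10) = 40·10^(81.7/10) + 5·10^(80.2/10) = 6.440e+09.
L_eq = 10·log₁₀(6.440e+09/45) = 81.56 dB(A).

81.6 dB(A)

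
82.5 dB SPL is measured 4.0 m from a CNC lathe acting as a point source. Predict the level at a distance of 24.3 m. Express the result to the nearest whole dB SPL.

Point-source attenuation: ΔL = 20·log₁₀(r₂/r₁) = 20·log₁₀(24.3/4.0) = 15.671 dB.
L₂ = 82.5 − 20·log₁₀(24.3/4.0) = 82.5 − 15.671 = 66.83 dB SPL.

67 dB SPL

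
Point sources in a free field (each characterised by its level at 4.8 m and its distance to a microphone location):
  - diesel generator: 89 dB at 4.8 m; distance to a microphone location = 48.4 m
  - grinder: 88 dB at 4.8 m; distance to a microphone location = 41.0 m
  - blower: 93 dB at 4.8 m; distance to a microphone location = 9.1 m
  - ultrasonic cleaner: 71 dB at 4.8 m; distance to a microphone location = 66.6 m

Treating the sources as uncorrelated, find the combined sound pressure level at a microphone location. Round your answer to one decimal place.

87.6 dB

Apply inverse-square spreading to bring every level to the receiver, then sum 10^(L/10).
diesel generator: 89 − 20·log₁₀(48.4/4.8) = 89 − 20.07 = 68.93 dB.
grinder: 88 − 20·log₁₀(41.0/4.8) = 88 − 18.63 = 69.37 dB.
blower: 93 − 20·log₁₀(9.1/4.8) = 93 − 5.56 = 87.44 dB.
ultrasonic cleaner: 71 − 20·log₁₀(66.6/4.8) = 71 − 22.84 = 48.16 dB.
Σ 10^(L/10) = 5.717e+08 → L_total = 10·log₁₀(5.717e+08) = 87.57 dB.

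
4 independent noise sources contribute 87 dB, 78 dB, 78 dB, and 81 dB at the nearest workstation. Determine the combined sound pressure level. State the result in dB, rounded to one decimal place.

For uncorrelated sources the intensities add, so convert each level to linear form, sum, and take 10·log₁₀ of the total.
Σ 10^(L/10) = 10^(87/10) + 10^(78/10) + 10^(78/10) + 10^(81/10) = 7.533e+08.
L_total = 10·log₁₀(7.533e+08) = 88.77 dB.

88.8 dB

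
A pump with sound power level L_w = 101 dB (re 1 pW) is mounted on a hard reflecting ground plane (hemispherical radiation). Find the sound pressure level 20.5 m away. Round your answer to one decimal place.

66.8 dB

L_p = L_w − 10·log₁₀(2π·r²) with r = 20.5 m.
2π·r² = 2641 m², 10·log₁₀ of that is 34.217 dB.
L_p = 101 − 34.217 = 66.78 dB.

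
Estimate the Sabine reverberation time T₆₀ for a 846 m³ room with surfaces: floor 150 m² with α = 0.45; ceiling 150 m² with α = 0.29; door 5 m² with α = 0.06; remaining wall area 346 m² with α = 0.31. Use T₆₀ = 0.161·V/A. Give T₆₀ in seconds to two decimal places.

Total absorption A = 150·0.45 + 150·0.29 + 5·0.06 + 346·0.31 = 218.56 m² sabins.
T₆₀ = 0.161 × 846 / 218.56 = 0.623 s.

0.62 s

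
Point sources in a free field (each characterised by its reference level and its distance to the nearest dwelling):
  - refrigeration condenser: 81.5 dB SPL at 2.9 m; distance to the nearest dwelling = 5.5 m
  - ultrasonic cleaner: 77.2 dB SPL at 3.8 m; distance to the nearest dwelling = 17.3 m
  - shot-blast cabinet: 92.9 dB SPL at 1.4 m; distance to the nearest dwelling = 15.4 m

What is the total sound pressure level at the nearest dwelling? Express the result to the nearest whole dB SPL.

78 dB SPL

Propagate each source to the receiver with L = L_ref − 20·log₁₀(r/r_ref), then add intensities.
refrigeration condenser: 81.5 − 20·log₁₀(5.5/2.9) = 81.5 − 5.56 = 75.94 dB SPL.
ultrasonic cleaner: 77.2 − 20·log₁₀(17.3/3.8) = 77.2 − 13.17 = 64.03 dB SPL.
shot-blast cabinet: 92.9 − 20·log₁₀(15.4/1.4) = 92.9 − 20.83 = 72.07 dB SPL.
Σ 10^(L/10) = 5.792e+07 → L_total = 10·log₁₀(5.792e+07) = 77.63 dB SPL.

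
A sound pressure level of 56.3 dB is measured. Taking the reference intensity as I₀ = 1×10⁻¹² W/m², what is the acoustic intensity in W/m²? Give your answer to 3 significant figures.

4.27e-07 W/m²

I = I₀·10^(L/10) = 10⁻¹² × 10^(56.3/10) = 10^(-6.370).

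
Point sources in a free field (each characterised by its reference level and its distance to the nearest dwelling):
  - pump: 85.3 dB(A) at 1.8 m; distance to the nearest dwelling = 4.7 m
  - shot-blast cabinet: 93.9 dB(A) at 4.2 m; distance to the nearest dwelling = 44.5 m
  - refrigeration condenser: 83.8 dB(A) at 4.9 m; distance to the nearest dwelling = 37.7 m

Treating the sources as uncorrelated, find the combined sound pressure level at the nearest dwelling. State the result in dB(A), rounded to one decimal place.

78.8 dB(A)

First find each source's level at the receiver (point-source: −20·log₁₀(r/r_ref)), then combine on an intensity basis.
pump: 85.3 − 20·log₁₀(4.7/1.8) = 85.3 − 8.34 = 76.96 dB(A).
shot-blast cabinet: 93.9 − 20·log₁₀(44.5/4.2) = 93.9 − 20.50 = 73.40 dB(A).
refrigeration condenser: 83.8 − 20·log₁₀(37.7/4.9) = 83.8 − 17.72 = 66.08 dB(A).
Σ 10^(L/10) = 7.562e+07 → L_total = 10·log₁₀(7.562e+07) = 78.79 dB(A).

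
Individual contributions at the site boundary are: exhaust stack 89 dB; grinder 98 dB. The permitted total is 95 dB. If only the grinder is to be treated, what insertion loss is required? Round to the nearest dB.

4 dB

The untreated sources together contribute 10^(89/10) = 7.943e+08, i.e. 89.00 dB.
The limit corresponds to 10^(95/10) = 3.162e+09; subtracting the fixed part leaves 2.368e+09 for the grinder, i.e. 93.74 dB.
So the grinder must be reduced from 98 to 93.74 dB: IL = 4.26 dB.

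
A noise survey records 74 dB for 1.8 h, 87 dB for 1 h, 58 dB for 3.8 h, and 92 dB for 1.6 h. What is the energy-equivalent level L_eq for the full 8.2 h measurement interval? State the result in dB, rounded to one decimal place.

L_eq = 10·log₁₀[(1/T)·Σ tᵢ·10^(Lᵢ/10)] with T = 8.2 h.
Σ tᵢ·10^(Lᵢ/10) = 1.8·10^(74/10) + 1·10^(87/10) + 3.8·10^(58/10) + 1.6·10^(92/10) = 3.085e+09.
L_eq = 10·log₁₀(3.085e+09/8.2) = 85.75 dB.

85.8 dB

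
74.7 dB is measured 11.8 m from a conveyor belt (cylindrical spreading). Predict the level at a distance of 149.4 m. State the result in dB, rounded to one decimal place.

Line-source attenuation: ΔL = 10·log₁₀(r₂/r₁) = 10·log₁₀(149.4/11.8) = 11.025 dB.
L₂ = 74.7 − 10·log₁₀(149.4/11.8) = 74.7 − 11.025 = 63.68 dB.

63.7 dB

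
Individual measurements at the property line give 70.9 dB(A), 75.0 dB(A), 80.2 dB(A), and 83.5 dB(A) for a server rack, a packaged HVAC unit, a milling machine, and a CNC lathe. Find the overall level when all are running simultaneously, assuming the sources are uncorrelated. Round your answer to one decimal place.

85.7 dB(A)

Incoherent sources combine by intensity addition: L_total = 10·log₁₀(Σ 10^(L_i/10)).
Σ 10^(L/10) = 10^(70.9/10) + 10^(75.0/10) + 10^(80.2/10) + 10^(83.5/10) = 3.725e+08.
L_total = 10·log₁₀(3.725e+08) = 85.71 dB(A).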